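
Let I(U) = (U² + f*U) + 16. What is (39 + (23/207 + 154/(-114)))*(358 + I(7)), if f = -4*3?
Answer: 729641/57 ≈ 12801.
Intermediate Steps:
f = -12
I(U) = 16 + U² - 12*U (I(U) = (U² - 12*U) + 16 = 16 + U² - 12*U)
(39 + (23/207 + 154/(-114)))*(358 + I(7)) = (39 + (23/207 + 154/(-114)))*(358 + (16 + 7² - 12*7)) = (39 + (23*(1/207) + 154*(-1/114)))*(358 + (16 + 49 - 84)) = (39 + (⅑ - 77/57))*(358 - 19) = (39 - 212/171)*339 = (6457/171)*339 = 729641/57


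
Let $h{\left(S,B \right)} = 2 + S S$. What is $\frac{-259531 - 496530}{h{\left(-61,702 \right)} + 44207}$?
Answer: $- \frac{756061}{47930} \approx -15.774$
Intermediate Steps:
$h{\left(S,B \right)} = 2 + S^{2}$
$\frac{-259531 - 496530}{h{\left(-61,702 \right)} + 44207} = \frac{-259531 - 496530}{\left(2 + \left(-61\right)^{2}\right) + 44207} = - \frac{756061}{\left(2 + 3721\right) + 44207} = - \frac{756061}{3723 + 44207} = - \frac{756061}{47930}$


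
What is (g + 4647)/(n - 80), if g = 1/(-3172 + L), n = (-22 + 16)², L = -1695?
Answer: -5654237/53537 ≈ -105.61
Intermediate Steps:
n = 36 (n = (-6)² = 36)
g = -1/4867 (g = 1/(-3172 - 1695) = 1/(-4867) = -1/4867 ≈ -0.00020547)
(g + 4647)/(n - 80) = (-1/4867 + 4647)/(36 - 80) = (22616948/4867)/(-44) = (22616948/4867)*(-1/44) = -5654237/53537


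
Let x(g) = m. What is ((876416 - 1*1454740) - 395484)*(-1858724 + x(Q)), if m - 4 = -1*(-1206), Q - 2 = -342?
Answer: 1808861993312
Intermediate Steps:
Q = -340 (Q = 2 - 342 = -340)
m = 1210 (m = 4 - 1*(-1206) = 4 + 1206 = 1210)
x(g) = 1210
((876416 - 1*1454740) - 395484)*(-1858724 + x(Q)) = ((876416 - 1*1454740) - 395484)*(-1858724 + 1210) = ((876416 - 1454740) - 395484)*(-1857514) = (-578324 - 395484)*(-1857514) = -973808*(-1857514) = 1808861993312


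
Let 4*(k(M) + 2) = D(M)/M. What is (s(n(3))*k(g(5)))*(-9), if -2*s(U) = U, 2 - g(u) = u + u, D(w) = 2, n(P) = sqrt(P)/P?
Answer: -99*sqrt(3)/32 ≈ -5.3585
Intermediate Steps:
n(P) = 1/sqrt(P)
g(u) = 2 - 2*u (g(u) = 2 - (u + u) = 2 - 2*u)
k(M) = -2 + 1/(2*M) (k(M) = -2 + (2/M)/4 = -2 + 1/(2*M))
s(U) = -U/2
(s(n(3))*k(g(5)))*(-9) = ((-sqrt(3)/6)*(-2 + 1/(2*(2 - 2*5))))*(-9) = ((-sqrt(3)/6)*(-2 + 1/(2*(2 - 10))))*(-9) = ((-sqrt(3)/6)*(-2 + (1/2)/(-8)))*(-9) = ((-sqrt(3)/6)*(-2 + (1/2)*(-1/8)))*(-9) = ((-sqrt(3)/6)*(-2 - 1/16))*(-9) = (-sqrt(3)/6*(-33/16))*(-9) = (11*sqrt(3)/32)*(-9) = -99*sqrt(3)/32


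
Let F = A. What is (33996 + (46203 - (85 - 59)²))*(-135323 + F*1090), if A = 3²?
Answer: -9981170299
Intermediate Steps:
A = 9
F = 9
(33996 + (46203 - (85 - 59)²))*(-135323 + F*1090) = (33996 + (46203 - (85 - 59)²))*(-135323 + 9*1090) = (33996 + (46203 - 1*26²))*(-135323 + 9810) = (33996 + (46203 - 1*676))*(-125513) = (33996 + (46203 - 676))*(-125513) = (33996 + 45527)*(-125513) = 79523*(-125513) = -9981170299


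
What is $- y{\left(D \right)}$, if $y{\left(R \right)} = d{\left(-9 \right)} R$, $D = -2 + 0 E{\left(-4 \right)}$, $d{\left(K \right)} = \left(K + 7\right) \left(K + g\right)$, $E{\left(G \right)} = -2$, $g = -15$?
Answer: $96$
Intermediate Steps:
$d{\left(K \right)} = \left(-15 + K\right) \left(7 + K\right)$ ($d{\left(K \right)} = \left(K + 7\right) \left(K - 15\right) = \left(7 + K\right) \left(-15 + K\right) = \left(-15 + K\right) \left(7 + K\right)$)
$D = -2$ ($D = -2 + 0 \left(-2\right) = -2 + 0 = -2$)
$y{\left(R \right)} = 48 R$ ($y{\left(R \right)} = \left(-105 + \left(-9\right)^{2} - -72\right) R = \left(-105 + 81 + 72\right) R = 48 R$)
$- y{\left(D \right)} = - 48 \left(-2\right) = \left(-1\right) \left(-96\right) = 96$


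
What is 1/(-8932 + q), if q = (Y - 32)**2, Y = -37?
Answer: -1/4171 ≈ -0.00023975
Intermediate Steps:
q = 4761 (q = (-37 - 32)**2 = (-69)**2 = 4761)
1/(-8932 + q) = 1/(-8932 + 4761) = 1/(-4171) = -1/4171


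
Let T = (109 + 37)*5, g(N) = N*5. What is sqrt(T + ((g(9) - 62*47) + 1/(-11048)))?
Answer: I*sqrt(65270680826)/5524 ≈ 46.249*I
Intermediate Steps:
g(N) = 5*N
T = 730 (T = 146*5 = 730)
sqrt(T + ((g(9) - 62*47) + 1/(-11048))) = sqrt(730 + ((5*9 - 62*47) + 1/(-11048))) = sqrt(730 + ((45 - 2914) - 1/11048)) = sqrt(730 + (-2869 - 1/11048)) = sqrt(730 - 31696713/11048) = sqrt(-23631673/11048) = I*sqrt(65270680826)/5524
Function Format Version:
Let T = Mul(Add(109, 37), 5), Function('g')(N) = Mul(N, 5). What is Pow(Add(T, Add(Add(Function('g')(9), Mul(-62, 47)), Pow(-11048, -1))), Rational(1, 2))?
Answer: Mul(Rational(1, 5524), I, Pow(65270680826, Rational(1, 2))) ≈ Mul(46.249, I)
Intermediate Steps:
Function('g')(N) = Mul(5, N)
T = 730 (T = Mul(146, 5) = 730)
Pow(Add(T, Add(Add(Function('g')(9), Mul(-62, 47)), Pow(-11048, -1))), Rational(1, 2)) = Pow(Add(730, Add(Add(Mul(5, 9), Mul(-62, 47)), Pow(-11048, -1))), Rational(1, 2)) = Pow(Add(730, Add(Add(45, -2914), Rational(-1, 11048))), Rational(1, 2)) = Pow(Add(730, Add(-2869, Rational(-1, 11048))), Rational(1, 2)) = Pow(Add(730, Rational(-31696713, 11048)), Rational(1, 2)) = Pow(Rational(-23631673, 11048), Rational(1, 2)) = Mul(Rational(1, 5524), I, Pow(65270680826, Rational(1, 2)))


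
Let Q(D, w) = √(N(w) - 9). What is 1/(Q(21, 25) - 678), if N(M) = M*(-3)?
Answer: -113/76628 - I*√21/229884 ≈ -0.0014747 - 1.9934e-5*I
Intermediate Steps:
N(M) = -3*M
Q(D, w) = √(-9 - 3*w) (Q(D, w) = √(-3*w - 9) = √(-9 - 3*w))
1/(Q(21, 25) - 678) = 1/(√(-9 - 3*25) - 678) = 1/(√(-9 - 75) - 678) = 1/(√(-84) - 678) = 1/(2*I*√21 - 678) = 1/(-678 + 2*I*√21)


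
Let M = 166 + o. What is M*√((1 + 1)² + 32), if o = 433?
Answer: 3594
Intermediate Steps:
M = 599 (M = 166 + 433 = 599)
M*√((1 + 1)² + 32) = 599*√((1 + 1)² + 32) = 599*√(2² + 32) = 599*√(4 + 32) = 599*√36 = 599*6 = 3594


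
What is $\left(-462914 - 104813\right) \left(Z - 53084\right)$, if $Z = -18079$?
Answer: $40401156501$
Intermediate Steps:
$\left(-462914 - 104813\right) \left(Z - 53084\right) = \left(-462914 - 104813\right) \left(-18079 - 53084\right) = \left(-567727\right) \left(-71163\right) = 40401156501$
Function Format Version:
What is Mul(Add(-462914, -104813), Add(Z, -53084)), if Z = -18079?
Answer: 40401156501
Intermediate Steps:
Mul(Add(-462914, -104813), Add(Z, -53084)) = Mul(Add(-462914, -104813), Add(-18079, -53084)) = Mul(-567727, -71163) = 40401156501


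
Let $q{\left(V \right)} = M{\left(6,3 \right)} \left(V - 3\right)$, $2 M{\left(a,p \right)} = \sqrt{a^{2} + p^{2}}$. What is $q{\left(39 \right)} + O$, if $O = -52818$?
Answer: $-52818 + 54 \sqrt{5} \approx -52697.0$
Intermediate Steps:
$M{\left(a,p \right)} = \frac{\sqrt{a^{2} + p^{2}}}{2}$
$q{\left(V \right)} = \frac{3 \sqrt{5} \left(-3 + V\right)}{2}$ ($q{\left(V \right)} = \frac{\sqrt{6^{2} + 3^{2}}}{2} \left(V - 3\right) = \frac{\sqrt{36 + 9}}{2} \left(-3 + V\right) = \frac{\sqrt{45}}{2} \left(-3 + V\right) = \frac{3 \sqrt{5}}{2} \left(-3 + V\right) = \frac{3 \sqrt{5} \left(-3 + V\right)}{2}$)
$q{\left(39 \right)} + O = \frac{3 \sqrt{5} \left(-3 + 39\right)}{2} - 52818 = \frac{3}{2} \sqrt{5} \cdot 36 - 52818 = 54 \sqrt{5} - 52818 = -52818 + 54 \sqrt{5}$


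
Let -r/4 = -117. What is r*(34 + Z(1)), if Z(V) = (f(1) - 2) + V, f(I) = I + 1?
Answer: 16380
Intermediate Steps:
f(I) = 1 + I
r = 468 (r = -4*(-117) = 468)
Z(V) = V (Z(V) = ((1 + 1) - 2) + V = (2 - 2) + V = 0 + V = V)
r*(34 + Z(1)) = 468*(34 + 1) = 468*35 = 16380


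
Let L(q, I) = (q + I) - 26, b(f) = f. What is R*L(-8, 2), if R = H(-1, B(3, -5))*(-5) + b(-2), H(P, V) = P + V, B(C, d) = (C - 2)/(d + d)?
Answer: -112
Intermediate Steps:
B(C, d) = (-2 + C)/(2*d) (B(C, d) = (-2 + C)/((2*d)) = (-2 + C)*(1/(2*d)) = (-2 + C)/(2*d))
L(q, I) = -26 + I + q (L(q, I) = (I + q) - 26 = -26 + I + q)
R = 7/2 (R = (-1 + (½)*(-2 + 3)/(-5))*(-5) - 2 = (-1 + (½)*(-⅕)*1)*(-5) - 2 = (-1 - ⅒)*(-5) - 2 = -11/10*(-5) - 2 = 11/2 - 2 = 7/2 ≈ 3.5000)
R*L(-8, 2) = 7*(-26 + 2 - 8)/2 = (7/2)*(-32) = -112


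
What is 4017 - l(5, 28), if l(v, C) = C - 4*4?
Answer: 4005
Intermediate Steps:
l(v, C) = -16 + C (l(v, C) = C - 16 = -16 + C)
4017 - l(5, 28) = 4017 - (-16 + 28) = 4017 - 1*12 = 4017 - 12 = 4005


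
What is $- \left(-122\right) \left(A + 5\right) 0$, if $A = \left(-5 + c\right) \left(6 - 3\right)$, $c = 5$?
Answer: $0$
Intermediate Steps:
$A = 0$ ($A = \left(-5 + 5\right) \left(6 - 3\right) = 0 \cdot 3 = 0$)
$- \left(-122\right) \left(A + 5\right) 0 = - \left(-122\right) \left(0 + 5\right) 0 = - \left(-122\right) 5 \cdot 0 = - \left(-122\right) 0 = \left(-1\right) 0 = 0$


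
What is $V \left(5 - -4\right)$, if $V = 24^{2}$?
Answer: $5184$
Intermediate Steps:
$V = 576$
$V \left(5 - -4\right) = 576 \left(5 - -4\right) = 576 \left(5 + 4\right) = 576 \cdot 9 = 5184$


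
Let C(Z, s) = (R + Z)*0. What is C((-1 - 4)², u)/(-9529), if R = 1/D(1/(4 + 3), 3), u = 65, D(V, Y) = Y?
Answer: 0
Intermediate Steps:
R = ⅓ (R = 1/3 = ⅓ ≈ 0.33333)
C(Z, s) = 0 (C(Z, s) = (⅓ + Z)*0 = 0)
C((-1 - 4)², u)/(-9529) = 0/(-9529) = 0*(-1/9529) = 0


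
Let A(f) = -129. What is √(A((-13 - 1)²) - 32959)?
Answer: 8*I*√517 ≈ 181.9*I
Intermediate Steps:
√(A((-13 - 1)²) - 32959) = √(-129 - 32959) = √(-33088) = 8*I*√517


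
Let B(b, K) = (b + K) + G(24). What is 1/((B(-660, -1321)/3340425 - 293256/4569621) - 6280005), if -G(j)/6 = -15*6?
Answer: -462559885725/2904878425036807342 ≈ -1.5924e-7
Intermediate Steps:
G(j) = 540 (G(j) = -(-90)*6 = -6*(-90) = 540)
B(b, K) = 540 + K + b (B(b, K) = (b + K) + 540 = (K + b) + 540 = 540 + K + b)
1/((B(-660, -1321)/3340425 - 293256/4569621) - 6280005) = 1/(((540 - 1321 - 660)/3340425 - 293256/4569621) - 6280005) = 1/((-1441*1/3340425 - 293256*1/4569621) - 6280005) = 1/((-131/303675 - 97752/1523207) - 6280005) = 1/(-29884378717/462559885725 - 6280005) = 1/(-2904878425036807342/462559885725) = -462559885725/2904878425036807342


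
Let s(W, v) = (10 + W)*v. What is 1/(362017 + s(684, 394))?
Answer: 1/635453 ≈ 1.5737e-6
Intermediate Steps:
s(W, v) = v*(10 + W)
1/(362017 + s(684, 394)) = 1/(362017 + 394*(10 + 684)) = 1/(362017 + 394*694) = 1/(362017 + 273436) = 1/635453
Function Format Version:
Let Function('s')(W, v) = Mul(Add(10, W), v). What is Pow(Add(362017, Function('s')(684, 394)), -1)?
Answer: Rational(1, 635453) ≈ 1.5737e-6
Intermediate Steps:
Function('s')(W, v) = Mul(v, Add(10, W))
Pow(Add(362017, Function('s')(684, 394)), -1) = Pow(Add(362017, Mul(394, Add(10, 684))), -1) = Pow(Add(362017, Mul(394, 694)), -1) = Pow(Add(362017, 273436), -1) = Pow(635453, -1) = Rational(1, 635453)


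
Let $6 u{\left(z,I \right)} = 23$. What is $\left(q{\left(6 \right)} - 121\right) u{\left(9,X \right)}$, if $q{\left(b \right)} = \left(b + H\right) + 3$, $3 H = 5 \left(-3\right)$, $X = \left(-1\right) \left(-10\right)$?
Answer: $- \frac{897}{2} \approx -448.5$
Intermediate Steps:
$X = 10$
$H = -5$ ($H = \frac{5 \left(-3\right)}{3} = \frac{1}{3} \left(-15\right) = -5$)
$u{\left(z,I \right)} = \frac{23}{6}$ ($u{\left(z,I \right)} = \frac{1}{6} \cdot 23 = \frac{23}{6}$)
$q{\left(b \right)} = -2 + b$ ($q{\left(b \right)} = \left(b - 5\right) + 3 = \left(-5 + b\right) + 3 = -2 + b$)
$\left(q{\left(6 \right)} - 121\right) u{\left(9,X \right)} = \left(\left(-2 + 6\right) - 121\right) \frac{23}{6} = \left(4 - 121\right) \frac{23}{6} = \left(-117\right) \frac{23}{6} = - \frac{897}{2}$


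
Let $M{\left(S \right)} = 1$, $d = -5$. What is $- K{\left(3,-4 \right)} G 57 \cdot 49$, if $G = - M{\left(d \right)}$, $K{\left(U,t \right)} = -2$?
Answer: $-5586$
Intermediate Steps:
$G = -1$ ($G = \left(-1\right) 1 = -1$)
$- K{\left(3,-4 \right)} G 57 \cdot 49 = \left(-1\right) \left(-2\right) \left(-1\right) 57 \cdot 49 = 2 \left(-1\right) 57 \cdot 49 = \left(-2\right) 57 \cdot 49 = \left(-114\right) 49 = -5586$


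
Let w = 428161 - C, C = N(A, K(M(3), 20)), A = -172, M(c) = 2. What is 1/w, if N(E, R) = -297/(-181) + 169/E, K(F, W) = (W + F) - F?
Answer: 31132/13329487757 ≈ 2.3356e-6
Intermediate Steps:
K(F, W) = W (K(F, W) = (F + W) - F = W)
N(E, R) = 297/181 + 169/E (N(E, R) = -297*(-1/181) + 169/E = 297/181 + 169/E)
C = 20495/31132 (C = 297/181 + 169/(-172) = 297/181 + 169*(-1/172) = 297/181 - 169/172 = 20495/31132 ≈ 0.65833)
w = 13329487757/31132 (w = 428161 - 1*20495/31132 = 428161 - 20495/31132 = 13329487757/31132 ≈ 4.2816e+5)
1/w = 1/(13329487757/31132) = 31132/13329487757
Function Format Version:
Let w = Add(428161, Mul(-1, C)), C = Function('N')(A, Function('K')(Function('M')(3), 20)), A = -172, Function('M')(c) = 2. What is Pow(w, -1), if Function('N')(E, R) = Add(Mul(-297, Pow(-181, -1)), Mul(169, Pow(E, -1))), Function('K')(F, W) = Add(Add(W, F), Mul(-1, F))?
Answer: Rational(31132, 13329487757) ≈ 2.3356e-6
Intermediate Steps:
Function('K')(F, W) = W (Function('K')(F, W) = Add(Add(F, W), Mul(-1, F)) = W)
Function('N')(E, R) = Add(Rational(297, 181), Mul(169, Pow(E, -1))) (Function('N')(E, R) = Add(Mul(-297, Rational(-1, 181)), Mul(169, Pow(E, -1))) = Add(Rational(297, 181), Mul(169, Pow(E, -1))))
C = Rational(20495, 31132) (C = Add(Rational(297, 181), Mul(169, Pow(-172, -1))) = Add(Rational(297, 181), Mul(169, Rational(-1, 172))) = Add(Rational(297, 181), Rational(-169, 172)) = Rational(20495, 31132) ≈ 0.65833)
w = Rational(13329487757, 31132) (w = Add(428161, Mul(-1, Rational(20495, 31132))) = Add(428161, Rational(-20495, 31132)) = Rational(13329487757, 31132) ≈ 4.2816e+5)
Pow(w, -1) = Pow(Rational(13329487757, 31132), -1) = Rational(31132, 13329487757)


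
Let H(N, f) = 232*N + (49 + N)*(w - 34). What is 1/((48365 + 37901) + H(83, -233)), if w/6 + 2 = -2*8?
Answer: 1/86778 ≈ 1.1524e-5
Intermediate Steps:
w = -108 (w = -12 + 6*(-2*8) = -12 + 6*(-16) = -12 - 96 = -108)
H(N, f) = -6958 + 90*N (H(N, f) = 232*N + (49 + N)*(-108 - 34) = 232*N + (49 + N)*(-142) = 232*N + (-6958 - 142*N) = -6958 + 90*N)
1/((48365 + 37901) + H(83, -233)) = 1/((48365 + 37901) + (-6958 + 90*83)) = 1/(86266 + (-6958 + 7470)) = 1/(86266 + 512) = 1/86778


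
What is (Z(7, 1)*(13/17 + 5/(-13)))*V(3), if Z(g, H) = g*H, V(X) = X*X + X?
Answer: 7056/221 ≈ 31.928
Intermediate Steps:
V(X) = X + X**2 (V(X) = X**2 + X = X + X**2)
Z(g, H) = H*g
(Z(7, 1)*(13/17 + 5/(-13)))*V(3) = ((1*7)*(13/17 + 5/(-13)))*(3*(1 + 3)) = (7*(13*(1/17) + 5*(-1/13)))*(3*4) = (7*(13/17 - 5/13))*12 = (7*(84/221))*12 = (588/221)*12 = 7056/221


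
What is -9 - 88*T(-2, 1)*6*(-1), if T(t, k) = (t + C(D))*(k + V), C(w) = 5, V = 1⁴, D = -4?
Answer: 3159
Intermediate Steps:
V = 1
T(t, k) = (1 + k)*(5 + t) (T(t, k) = (t + 5)*(k + 1) = (5 + t)*(1 + k) = (1 + k)*(5 + t))
-9 - 88*T(-2, 1)*6*(-1) = -9 - 88*(5 - 2 + 5*1 + 1*(-2))*6*(-1) = -9 - 88*(5 - 2 + 5 - 2)*6*(-1) = -9 - 88*6*6*(-1) = -9 - 3168*(-1) = -9 - 88*(-36) = -9 + 3168 = 3159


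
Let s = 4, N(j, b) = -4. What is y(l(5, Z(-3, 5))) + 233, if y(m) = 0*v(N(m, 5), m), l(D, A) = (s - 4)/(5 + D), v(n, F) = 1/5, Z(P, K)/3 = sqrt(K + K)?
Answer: 233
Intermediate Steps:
Z(P, K) = 3*sqrt(2)*sqrt(K) (Z(P, K) = 3*sqrt(K + K) = 3*sqrt(2*K) = 3*(sqrt(2)*sqrt(K)) = 3*sqrt(2)*sqrt(K))
v(n, F) = 1/5
l(D, A) = 0 (l(D, A) = (4 - 4)/(5 + D) = 0/(5 + D) = 0)
y(m) = 0 (y(m) = 0*(1/5) = 0)
y(l(5, Z(-3, 5))) + 233 = 0 + 233 = 233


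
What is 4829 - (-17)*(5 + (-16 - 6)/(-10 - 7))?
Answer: 4936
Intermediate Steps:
4829 - (-17)*(5 + (-16 - 6)/(-10 - 7)) = 4829 - (-17)*(5 - 22/(-17)) = 4829 - (-17)*(5 - 22*(-1/17)) = 4829 - (-17)*(5 + 22/17) = 4829 - (-17)*107/17 = 4829 - 1*(-107) = 4829 + 107 = 4936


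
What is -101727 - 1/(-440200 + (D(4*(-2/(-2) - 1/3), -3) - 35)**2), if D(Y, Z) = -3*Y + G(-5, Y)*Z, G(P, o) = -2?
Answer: -44640961136/438831 ≈ -1.0173e+5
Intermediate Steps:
D(Y, Z) = -3*Y - 2*Z
-101727 - 1/(-440200 + (D(4*(-2/(-2) - 1/3), -3) - 35)**2) = -101727 - 1/(-440200 + ((-12*(-2/(-2) - 1/3) - 2*(-3)) - 35)**2) = -101727 - 1/(-440200 + ((-12*(-2*(-1/2) - 1*1/3) + 6) - 35)**2) = -101727 - 1/(-440200 + ((-12*(1 - 1/3) + 6) - 35)**2) = -101727 - 1/(-440200 + ((-12*2/3 + 6) - 35)**2) = -101727 - 1/(-440200 + ((-3*8/3 + 6) - 35)**2) = -101727 - 1/(-440200 + ((-8 + 6) - 35)**2) = -101727 - 1/(-440200 + (-2 - 35)**2) = -101727 - 1/(-440200 + (-37)**2) = -101727 - 1/(-440200 + 1369) = -101727 - 1/(-438831) = -101727 - 1*(-1/438831) = -101727 + 1/438831 = -44640961136/438831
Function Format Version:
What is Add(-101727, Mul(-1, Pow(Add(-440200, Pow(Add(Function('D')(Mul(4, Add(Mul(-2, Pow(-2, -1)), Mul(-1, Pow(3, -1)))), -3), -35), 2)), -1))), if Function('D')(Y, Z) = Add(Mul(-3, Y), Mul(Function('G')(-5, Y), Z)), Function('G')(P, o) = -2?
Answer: Rational(-44640961136, 438831) ≈ -1.0173e+5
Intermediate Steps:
Function('D')(Y, Z) = Add(Mul(-3, Y), Mul(-2, Z))
Add(-101727, Mul(-1, Pow(Add(-440200, Pow(Add(Function('D')(Mul(4, Add(Mul(-2, Pow(-2, -1)), Mul(-1, Pow(3, -1)))), -3), -35), 2)), -1))) = Add(-101727, Mul(-1, Pow(Add(-440200, Pow(Add(Add(Mul(-3, Mul(4, Add(Mul(-2, Pow(-2, -1)), Mul(-1, Pow(3, -1))))), Mul(-2, -3)), -35), 2)), -1))) = Add(-101727, Mul(-1, Pow(Add(-440200, Pow(Add(Add(Mul(-3, Mul(4, Add(Mul(-2, Rational(-1, 2)), Mul(-1, Rational(1, 3))))), 6), -35), 2)), -1))) = Add(-101727, Mul(-1, Pow(Add(-440200, Pow(Add(Add(Mul(-3, Mul(4, Add(1, Rational(-1, 3)))), 6), -35), 2)), -1))) = Add(-101727, Mul(-1, Pow(Add(-440200, Pow(Add(Add(Mul(-3, Mul(4, Rational(2, 3))), 6), -35), 2)), -1))) = Add(-101727, Mul(-1, Pow(Add(-440200, Pow(Add(Add(Mul(-3, Rational(8, 3)), 6), -35), 2)), -1))) = Add(-101727, Mul(-1, Pow(Add(-440200, Pow(Add(Add(-8, 6), -35), 2)), -1))) = Add(-101727, Mul(-1, Pow(Add(-440200, Pow(Add(-2, -35), 2)), -1))) = Add(-101727, Mul(-1, Pow(Add(-440200, Pow(-37, 2)), -1))) = Add(-101727, Mul(-1, Pow(Add(-440200, 1369), -1))) = Add(-101727, Mul(-1, Pow(-438831, -1))) = Add(-101727, Mul(-1, Rational(-1, 438831))) = Add(-101727, Rational(1, 438831)) = Rational(-44640961136, 438831)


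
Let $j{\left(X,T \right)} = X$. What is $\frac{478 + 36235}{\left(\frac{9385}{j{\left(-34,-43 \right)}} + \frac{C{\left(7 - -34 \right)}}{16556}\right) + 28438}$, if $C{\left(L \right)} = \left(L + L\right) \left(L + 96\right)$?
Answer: $\frac{2583236819}{1981608481} \approx 1.3036$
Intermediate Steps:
$C{\left(L \right)} = 2 L \left(96 + L\right)$
$\frac{478 + 36235}{\left(\frac{9385}{j{\left(-34,-43 \right)}} + \frac{C{\left(7 - -34 \right)}}{16556}\right) + 28438} = \frac{478 + 36235}{\left(\frac{9385}{-34} + \frac{2 \left(7 - -34\right) \left(96 + \left(7 - -34\right)\right)}{16556}\right) + 28438} = \frac{36713}{\left(9385 \left(- \frac{1}{34}\right) + 2 \left(7 + 34\right) \left(96 + \left(7 + 34\right)\right) \frac{1}{16556}\right) + 28438} = \frac{36713}{\left(- \frac{9385}{34} + 2 \cdot 41 \left(96 + 41\right) \frac{1}{16556}\right) + 28438} = \frac{36713}{\left(- \frac{9385}{34} + 2 \cdot 41 \cdot 137 \cdot \frac{1}{16556}\right) + 28438} = \frac{36713}{\left(- \frac{9385}{34} + 11234 \cdot \frac{1}{16556}\right) + 28438} = \frac{36713}{\left(- \frac{9385}{34} + \frac{5617}{8278}\right) + 28438} = \frac{36713}{- \frac{19374513}{70363} + 28438} = \frac{36713}{\frac{1981608481}{70363}} = 36713 \cdot \frac{70363}{1981608481} = \frac{2583236819}{1981608481}$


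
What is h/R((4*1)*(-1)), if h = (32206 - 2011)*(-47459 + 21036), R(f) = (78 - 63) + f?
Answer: -72531135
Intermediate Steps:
R(f) = 15 + f
h = -797842485 (h = 30195*(-26423) = -797842485)
h/R((4*1)*(-1)) = -797842485/(15 + (4*1)*(-1)) = -797842485/(15 + 4*(-1)) = -797842485/(15 - 4) = -797842485/11 = -797842485*1/11 = -72531135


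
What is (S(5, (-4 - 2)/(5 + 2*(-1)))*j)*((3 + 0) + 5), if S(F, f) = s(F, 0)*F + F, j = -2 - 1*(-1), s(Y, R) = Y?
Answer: -240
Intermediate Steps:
j = -1 (j = -2 + 1 = -1)
S(F, f) = F + F² (S(F, f) = F*F + F = F² + F = F + F²)
(S(5, (-4 - 2)/(5 + 2*(-1)))*j)*((3 + 0) + 5) = ((5*(1 + 5))*(-1))*((3 + 0) + 5) = ((5*6)*(-1))*(3 + 5) = (30*(-1))*8 = -30*8 = -240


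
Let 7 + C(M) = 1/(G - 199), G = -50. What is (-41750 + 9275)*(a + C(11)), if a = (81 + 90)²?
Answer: -78798043625/83 ≈ -9.4937e+8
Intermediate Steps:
C(M) = -1744/249 (C(M) = -7 + 1/(-50 - 199) = -7 + 1/(-249) = -7 - 1/249 = -1744/249)
a = 29241 (a = 171² = 29241)
(-41750 + 9275)*(a + C(11)) = (-41750 + 9275)*(29241 - 1744/249) = -32475*7279265/249 = -78798043625/83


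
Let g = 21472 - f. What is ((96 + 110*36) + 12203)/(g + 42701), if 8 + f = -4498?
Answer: 16259/68679 ≈ 0.23674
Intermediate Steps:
f = -4506 (f = -8 - 4498 = -4506)
g = 25978 (g = 21472 - 1*(-4506) = 21472 + 4506 = 25978)
((96 + 110*36) + 12203)/(g + 42701) = ((96 + 110*36) + 12203)/(25978 + 42701) = ((96 + 3960) + 12203)/68679 = (4056 + 12203)*(1/68679) = 16259*(1/68679) = 16259/68679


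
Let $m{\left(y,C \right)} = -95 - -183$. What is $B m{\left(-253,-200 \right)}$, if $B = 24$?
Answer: $2112$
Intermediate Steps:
$m{\left(y,C \right)} = 88$ ($m{\left(y,C \right)} = -95 + 183 = 88$)
$B m{\left(-253,-200 \right)} = 24 \cdot 88 = 2112$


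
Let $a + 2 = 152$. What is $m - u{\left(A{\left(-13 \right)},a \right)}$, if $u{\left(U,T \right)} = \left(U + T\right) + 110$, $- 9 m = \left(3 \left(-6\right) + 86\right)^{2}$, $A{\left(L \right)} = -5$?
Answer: $- \frac{6919}{9} \approx -768.78$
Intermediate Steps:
$a = 150$ ($a = -2 + 152 = 150$)
$m = - \frac{4624}{9}$ ($m = - \frac{\left(3 \left(-6\right) + 86\right)^{2}}{9} = - \frac{\left(-18 + 86\right)^{2}}{9} = - \frac{68^{2}}{9} = \left(- \frac{1}{9}\right) 4624 = - \frac{4624}{9} \approx -513.78$)
$u{\left(U,T \right)} = 110 + T + U$ ($u{\left(U,T \right)} = \left(T + U\right) + 110 = 110 + T + U$)
$m - u{\left(A{\left(-13 \right)},a \right)} = - \frac{4624}{9} - \left(110 + 150 - 5\right) = - \frac{4624}{9} - 255 = - \frac{6919}{9}$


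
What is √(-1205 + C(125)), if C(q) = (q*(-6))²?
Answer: 7*√11455 ≈ 749.20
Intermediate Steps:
C(q) = 36*q² (C(q) = (-6*q)² = 36*q²)
√(-1205 + C(125)) = √(-1205 + 36*125²) = √(-1205 + 36*15625) = √(-1205 + 562500) = √561295 = 7*√11455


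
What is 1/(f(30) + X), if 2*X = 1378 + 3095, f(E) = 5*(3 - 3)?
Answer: 2/4473 ≈ 0.00044713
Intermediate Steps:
f(E) = 0 (f(E) = 5*0 = 0)
X = 4473/2 (X = (1378 + 3095)/2 = (1/2)*4473 = 4473/2 ≈ 2236.5)
1/(f(30) + X) = 1/(0 + 4473/2) = 1/(4473/2) = 2/4473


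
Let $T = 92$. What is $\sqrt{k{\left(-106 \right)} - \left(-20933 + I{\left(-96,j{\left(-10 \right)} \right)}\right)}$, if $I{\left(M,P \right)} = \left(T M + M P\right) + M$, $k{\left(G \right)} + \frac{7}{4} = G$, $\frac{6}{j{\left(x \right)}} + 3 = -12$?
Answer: $\frac{9 \sqrt{36685}}{10} \approx 172.38$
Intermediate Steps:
$j{\left(x \right)} = - \frac{2}{5}$ ($j{\left(x \right)} = \frac{6}{-3 - 12} = \frac{6}{-15} = 6 \left(- \frac{1}{15}\right) = - \frac{2}{5}$)
$k{\left(G \right)} = - \frac{7}{4} + G$
$I{\left(M,P \right)} = 93 M + M P$ ($I{\left(M,P \right)} = \left(92 M + M P\right) + M = 93 M + M P$)
$\sqrt{k{\left(-106 \right)} - \left(-20933 + I{\left(-96,j{\left(-10 \right)} \right)}\right)} = \sqrt{\left(- \frac{7}{4} - 106\right) + \left(20933 - - 96 \left(93 - \frac{2}{5}\right)\right)} = \sqrt{- \frac{431}{4} + \left(20933 - \left(-96\right) \frac{463}{5}\right)} = \sqrt{- \frac{431}{4} + \left(20933 - - \frac{44448}{5}\right)} = \sqrt{- \frac{431}{4} + \left(20933 + \frac{44448}{5}\right)} = \sqrt{- \frac{431}{4} + \frac{149113}{5}} = \sqrt{\frac{594297}{20}} = \frac{9 \sqrt{36685}}{10}$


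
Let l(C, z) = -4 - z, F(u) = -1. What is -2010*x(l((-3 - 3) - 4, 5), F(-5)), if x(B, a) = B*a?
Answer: -18090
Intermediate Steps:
-2010*x(l((-3 - 3) - 4, 5), F(-5)) = -2010*(-4 - 1*5)*(-1) = -2010*(-4 - 5)*(-1) = -(-18090)*(-1) = -2010*9 = -18090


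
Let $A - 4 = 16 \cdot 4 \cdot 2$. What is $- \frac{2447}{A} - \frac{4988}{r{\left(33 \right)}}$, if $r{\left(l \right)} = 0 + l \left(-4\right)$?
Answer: $\frac{77}{4} \approx 19.25$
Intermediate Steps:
$A = 132$ ($A = 4 + 16 \cdot 4 \cdot 2 = 4 + 64 \cdot 2 = 4 + 128 = 132$)
$r{\left(l \right)} = - 4 l$ ($r{\left(l \right)} = 0 - 4 l = - 4 l$)
$- \frac{2447}{A} - \frac{4988}{r{\left(33 \right)}} = - \frac{2447}{132} - \frac{4988}{\left(-4\right) 33} = \left(-2447\right) \frac{1}{132} - \frac{4988}{-132} = - \frac{2447}{132} - - \frac{1247}{33} = - \frac{2447}{132} + \frac{1247}{33} = \frac{77}{4}$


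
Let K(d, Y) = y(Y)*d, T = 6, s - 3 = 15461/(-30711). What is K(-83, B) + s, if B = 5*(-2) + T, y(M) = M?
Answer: 10272724/30711 ≈ 334.50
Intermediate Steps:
s = 76672/30711 (s = 3 + 15461/(-30711) = 3 + 15461*(-1/30711) = 3 - 15461/30711 = 76672/30711 ≈ 2.4966)
B = -4 (B = 5*(-2) + 6 = -10 + 6 = -4)
K(d, Y) = Y*d
K(-83, B) + s = -4*(-83) + 76672/30711 = 332 + 76672/30711 = 10272724/30711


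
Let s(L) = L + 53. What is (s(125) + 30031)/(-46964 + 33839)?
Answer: -30209/13125 ≈ -2.3016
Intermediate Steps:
s(L) = 53 + L
(s(125) + 30031)/(-46964 + 33839) = ((53 + 125) + 30031)/(-46964 + 33839) = (178 + 30031)/(-13125) = 30209*(-1/13125) = -30209/13125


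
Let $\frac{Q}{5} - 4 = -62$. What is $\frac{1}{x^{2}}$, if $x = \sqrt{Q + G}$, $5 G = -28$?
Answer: $- \frac{5}{1478} \approx -0.003383$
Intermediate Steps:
$G = - \frac{28}{5}$ ($G = \frac{1}{5} \left(-28\right) = - \frac{28}{5} \approx -5.6$)
$Q = -290$ ($Q = 20 + 5 \left(-62\right) = 20 - 310 = -290$)
$x = \frac{i \sqrt{7390}}{5}$ ($x = \sqrt{-290 - \frac{28}{5}} = \sqrt{- \frac{1478}{5}} = \frac{i \sqrt{7390}}{5} \approx 17.193 i$)
$\frac{1}{x^{2}} = \frac{1}{\left(\frac{i \sqrt{7390}}{5}\right)^{2}} = \frac{1}{- \frac{1478}{5}} = - \frac{5}{1478}$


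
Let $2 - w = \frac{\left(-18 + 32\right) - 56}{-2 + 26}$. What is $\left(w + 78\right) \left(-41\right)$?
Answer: $- \frac{13407}{4} \approx -3351.8$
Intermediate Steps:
$w = \frac{15}{4}$ ($w = 2 - \frac{\left(-18 + 32\right) - 56}{-2 + 26} = 2 - \frac{14 - 56}{24} = 2 - \left(-42\right) \frac{1}{24} = 2 - - \frac{7}{4} = 2 + \frac{7}{4} = \frac{15}{4} \approx 3.75$)
$\left(w + 78\right) \left(-41\right) = \left(\frac{15}{4} + 78\right) \left(-41\right) = \frac{327}{4} \left(-41\right) = - \frac{13407}{4}$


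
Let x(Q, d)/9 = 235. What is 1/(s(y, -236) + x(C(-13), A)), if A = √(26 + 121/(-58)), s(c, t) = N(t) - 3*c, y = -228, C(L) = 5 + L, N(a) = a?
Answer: 1/2563 ≈ 0.00039017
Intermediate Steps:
s(c, t) = t - 3*c
A = √80446/58 (A = √(26 + 121*(-1/58)) = √(26 - 121/58) = √(1387/58) = √80446/58 ≈ 4.8902)
x(Q, d) = 2115 (x(Q, d) = 9*235 = 2115)
1/(s(y, -236) + x(C(-13), A)) = 1/((-236 - 3*(-228)) + 2115) = 1/((-236 + 684) + 2115) = 1/(448 + 2115) = 1/2563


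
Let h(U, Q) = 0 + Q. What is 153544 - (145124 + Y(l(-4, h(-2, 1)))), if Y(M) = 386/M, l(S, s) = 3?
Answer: 24874/3 ≈ 8291.3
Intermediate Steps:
h(U, Q) = Q
153544 - (145124 + Y(l(-4, h(-2, 1)))) = 153544 - (145124 + 386/3) = 153544 - 1*435758/3 = 153544 - 435758/3 = 24874/3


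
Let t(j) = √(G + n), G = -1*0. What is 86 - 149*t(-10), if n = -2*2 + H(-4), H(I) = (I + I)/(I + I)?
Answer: 86 - 149*I*√3 ≈ 86.0 - 258.08*I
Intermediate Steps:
H(I) = 1 (H(I) = (2*I)/((2*I)) = (2*I)*(1/(2*I)) = 1)
n = -3 (n = -2*2 + 1 = -4 + 1 = -3)
G = 0
t(j) = I*√3 (t(j) = √(0 - 3) = √(-3) = I*√3)
86 - 149*t(-10) = 86 - 149*I*√3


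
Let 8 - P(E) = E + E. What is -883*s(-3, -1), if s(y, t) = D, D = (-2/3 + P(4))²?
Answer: -3532/9 ≈ -392.44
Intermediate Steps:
P(E) = 8 - 2*E (P(E) = 8 - (E + E) = 8 - 2*E)
D = 4/9 (D = (-2/3 + (8 - 2*4))² = (-2*⅓ + (8 - 8))² = (-⅔ + 0)² = (-⅔)² = 4/9 ≈ 0.44444)
s(y, t) = 4/9
-883*s(-3, -1) = -883*4/9 = -3532/9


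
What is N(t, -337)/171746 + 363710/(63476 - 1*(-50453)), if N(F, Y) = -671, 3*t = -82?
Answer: 62389291301/19566850034 ≈ 3.1885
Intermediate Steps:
t = -82/3 (t = (⅓)*(-82) = -82/3 ≈ -27.333)
N(t, -337)/171746 + 363710/(63476 - 1*(-50453)) = -671/171746 + 363710/(63476 - 1*(-50453)) = -671*1/171746 + 363710/(63476 + 50453) = -671/171746 + 363710/113929 = 62389291301/19566850034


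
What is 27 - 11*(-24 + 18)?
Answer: 93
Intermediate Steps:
27 - 11*(-24 + 18) = 27 - 11*(-6) = 27 + 66 = 93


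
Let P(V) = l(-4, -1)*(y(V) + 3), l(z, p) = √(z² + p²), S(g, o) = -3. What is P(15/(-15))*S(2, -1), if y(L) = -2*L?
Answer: -15*√17 ≈ -61.847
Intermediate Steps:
l(z, p) = √(p² + z²)
P(V) = √17*(3 - 2*V) (P(V) = √((-1)² + (-4)²)*(-2*V + 3) = √(1 + 16)*(3 - 2*V) = √17*(3 - 2*V))
P(15/(-15))*S(2, -1) = (√17*(3 - 30/(-15)))*(-3) = (√17*(3 - 30*(-1)/15))*(-3) = (√17*(3 - 2*(-1)))*(-3) = (√17*(3 + 2))*(-3) = (√17*5)*(-3) = (5*√17)*(-3) = -15*√17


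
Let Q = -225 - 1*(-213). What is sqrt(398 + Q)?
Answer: sqrt(386) ≈ 19.647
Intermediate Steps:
Q = -12 (Q = -225 + 213 = -12)
sqrt(398 + Q) = sqrt(398 - 12) = sqrt(386)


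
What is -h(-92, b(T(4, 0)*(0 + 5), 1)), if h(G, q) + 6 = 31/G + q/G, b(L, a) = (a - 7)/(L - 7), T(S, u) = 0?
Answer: 4087/644 ≈ 6.3463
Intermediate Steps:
b(L, a) = (-7 + a)/(-7 + L)
h(G, q) = -6 + 31/G + q/G (h(G, q) = -6 + (31/G + q/G) = -6 + 31/G + q/G)
-h(-92, b(T(4, 0)*(0 + 5), 1)) = -(31 + (-7 + 1)/(-7 + 0*(0 + 5)) - 6*(-92))/(-92) = -(-1)*(31 - 6/(-7 + 0*5) + 552)/92 = -(-1)*(31 - 6/(-7 + 0) + 552)/92 = -(-1)*(31 - 6/(-7) + 552)/92 = -(-1)*(31 - ⅐*(-6) + 552)/92 = -(-1)*(31 + 6/7 + 552)/92 = -(-1)*4087/(92*7) = -1*(-4087/644) = 4087/644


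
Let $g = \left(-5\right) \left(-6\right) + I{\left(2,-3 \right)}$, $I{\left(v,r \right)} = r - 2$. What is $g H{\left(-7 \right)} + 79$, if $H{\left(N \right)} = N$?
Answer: $-96$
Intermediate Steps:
$I{\left(v,r \right)} = -2 + r$
$g = 25$ ($g = \left(-5\right) \left(-6\right) - 5 = 30 - 5 = 25$)
$g H{\left(-7 \right)} + 79 = 25 \left(-7\right) + 79 = -175 + 79 = -96$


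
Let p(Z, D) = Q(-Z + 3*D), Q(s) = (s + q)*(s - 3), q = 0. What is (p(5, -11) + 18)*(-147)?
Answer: -231672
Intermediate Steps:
Q(s) = s*(-3 + s) (Q(s) = (s + 0)*(s - 3) = s*(-3 + s))
p(Z, D) = (-Z + 3*D)*(-3 - Z + 3*D) (p(Z, D) = (-Z + 3*D)*(-3 + (-Z + 3*D)) = (-Z + 3*D)*(-3 - Z + 3*D))
(p(5, -11) + 18)*(-147) = (((-1*5 + 3*(-11))**2 - 9*(-11) + 3*5) + 18)*(-147) = (((-5 - 33)**2 + 99 + 15) + 18)*(-147) = (((-38)**2 + 99 + 15) + 18)*(-147) = ((1444 + 99 + 15) + 18)*(-147) = (1558 + 18)*(-147) = 1576*(-147) = -231672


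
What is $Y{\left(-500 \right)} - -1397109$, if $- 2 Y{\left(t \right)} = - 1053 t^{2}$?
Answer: $133022109$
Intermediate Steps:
$Y{\left(t \right)} = \frac{1053 t^{2}}{2}$ ($Y{\left(t \right)} = - \frac{\left(-1053\right) t^{2}}{2} = \frac{1053 t^{2}}{2}$)
$Y{\left(-500 \right)} - -1397109 = \frac{1053 \left(-500\right)^{2}}{2} - -1397109 = \frac{1053}{2} \cdot 250000 + 1397109 = 131625000 + 1397109 = 133022109$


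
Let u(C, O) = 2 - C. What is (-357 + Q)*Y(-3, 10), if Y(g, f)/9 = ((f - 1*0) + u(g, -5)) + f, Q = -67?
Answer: -95400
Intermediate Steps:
Y(g, f) = 18 - 9*g + 18*f (Y(g, f) = 9*(((f - 1*0) + (2 - g)) + f) = 9*(((f + 0) + (2 - g)) + f) = 9*((f + (2 - g)) + f) = 9*((2 + f - g) + f) = 9*(2 - g + 2*f) = 18 - 9*g + 18*f)
(-357 + Q)*Y(-3, 10) = (-357 - 67)*(18 - 9*(-3) + 18*10) = -424*(18 + 27 + 180) = -424*225 = -95400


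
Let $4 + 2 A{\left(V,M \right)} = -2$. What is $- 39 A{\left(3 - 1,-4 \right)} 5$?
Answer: $585$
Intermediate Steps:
$A{\left(V,M \right)} = -3$ ($A{\left(V,M \right)} = -2 + \frac{1}{2} \left(-2\right) = -2 - 1 = -3$)
$- 39 A{\left(3 - 1,-4 \right)} 5 = \left(-39\right) \left(-3\right) 5 = 117 \cdot 5 = 585$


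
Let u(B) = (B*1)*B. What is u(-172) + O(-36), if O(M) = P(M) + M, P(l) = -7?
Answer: 29541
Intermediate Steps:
u(B) = B² (u(B) = B*B = B²)
O(M) = -7 + M
u(-172) + O(-36) = (-172)² + (-7 - 36) = 29584 - 43 = 29541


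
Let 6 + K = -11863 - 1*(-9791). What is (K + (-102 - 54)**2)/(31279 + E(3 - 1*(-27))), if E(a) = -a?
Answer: 22258/31249 ≈ 0.71228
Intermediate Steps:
K = -2078 (K = -6 + (-11863 - 1*(-9791)) = -6 + (-11863 + 9791) = -6 - 2072 = -2078)
(K + (-102 - 54)**2)/(31279 + E(3 - 1*(-27))) = (-2078 + (-102 - 54)**2)/(31279 - (3 - 1*(-27))) = (-2078 + (-156)**2)/(31279 - (3 + 27)) = (-2078 + 24336)/(31279 - 1*30) = 22258/(31279 - 30) = 22258/31249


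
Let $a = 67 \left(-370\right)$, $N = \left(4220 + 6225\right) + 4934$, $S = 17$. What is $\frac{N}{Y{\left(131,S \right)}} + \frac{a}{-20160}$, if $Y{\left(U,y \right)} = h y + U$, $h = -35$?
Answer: $- \frac{1865863}{58464} \approx -31.915$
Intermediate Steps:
$N = 15379$ ($N = 10445 + 4934 = 15379$)
$a = -24790$
$Y{\left(U,y \right)} = U - 35 y$ ($Y{\left(U,y \right)} = - 35 y + U = U - 35 y$)
$\frac{N}{Y{\left(131,S \right)}} + \frac{a}{-20160} = \frac{15379}{131 - 595} - \frac{24790}{-20160} = \frac{15379}{131 - 595} - - \frac{2479}{2016} = \frac{15379}{-464} + \frac{2479}{2016} = 15379 \left(- \frac{1}{464}\right) + \frac{2479}{2016} = - \frac{15379}{464} + \frac{2479}{2016} = - \frac{1865863}{58464}$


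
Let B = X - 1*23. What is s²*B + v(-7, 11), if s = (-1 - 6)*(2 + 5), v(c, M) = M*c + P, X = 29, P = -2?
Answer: 14327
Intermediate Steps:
v(c, M) = -2 + M*c (v(c, M) = M*c - 2 = -2 + M*c)
s = -49 (s = -7*7 = -49)
B = 6 (B = 29 - 1*23 = 29 - 23 = 6)
s²*B + v(-7, 11) = (-49)²*6 + (-2 + 11*(-7)) = 2401*6 + (-2 - 77) = 14406 - 79 = 14327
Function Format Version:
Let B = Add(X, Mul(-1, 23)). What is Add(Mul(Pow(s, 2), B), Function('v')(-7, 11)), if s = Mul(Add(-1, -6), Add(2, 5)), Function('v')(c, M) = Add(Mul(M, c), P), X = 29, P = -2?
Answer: 14327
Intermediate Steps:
Function('v')(c, M) = Add(-2, Mul(M, c)) (Function('v')(c, M) = Add(Mul(M, c), -2) = Add(-2, Mul(M, c)))
s = -49 (s = Mul(-7, 7) = -49)
B = 6 (B = Add(29, Mul(-1, 23)) = Add(29, -23) = 6)
Add(Mul(Pow(s, 2), B), Function('v')(-7, 11)) = Add(Mul(Pow(-49, 2), 6), Add(-2, Mul(11, -7))) = Add(Mul(2401, 6), Add(-2, -77)) = Add(14406, -79) = 14327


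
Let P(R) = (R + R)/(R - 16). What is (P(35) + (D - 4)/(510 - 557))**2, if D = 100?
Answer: 2149156/797449 ≈ 2.6950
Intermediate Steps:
P(R) = 2*R/(-16 + R) (P(R) = (2*R)/(-16 + R) = 2*R/(-16 + R))
(P(35) + (D - 4)/(510 - 557))**2 = (2*35/(-16 + 35) + (100 - 4)/(510 - 557))**2 = (2*35/19 + 96/(-47))**2 = (2*35*(1/19) + 96*(-1/47))**2 = (70/19 - 96/47)**2 = (1466/893)**2 = 2149156/797449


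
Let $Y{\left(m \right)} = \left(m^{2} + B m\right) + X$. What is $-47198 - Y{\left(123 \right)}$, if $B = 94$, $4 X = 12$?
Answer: $-73892$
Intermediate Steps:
$X = 3$ ($X = \frac{1}{4} \cdot 12 = 3$)
$Y{\left(m \right)} = 3 + m^{2} + 94 m$ ($Y{\left(m \right)} = \left(m^{2} + 94 m\right) + 3 = 3 + m^{2} + 94 m$)
$-47198 - Y{\left(123 \right)} = -47198 - \left(3 + 123^{2} + 94 \cdot 123\right) = -47198 - \left(3 + 15129 + 11562\right) = -47198 - 26694 = -73892$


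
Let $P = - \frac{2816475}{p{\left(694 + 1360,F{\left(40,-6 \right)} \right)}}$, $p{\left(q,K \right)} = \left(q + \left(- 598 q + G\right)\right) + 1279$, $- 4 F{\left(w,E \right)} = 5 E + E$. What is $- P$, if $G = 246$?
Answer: $- \frac{2816475}{1224713} \approx -2.2997$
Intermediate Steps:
$F{\left(w,E \right)} = - \frac{3 E}{2}$ ($F{\left(w,E \right)} = - \frac{5 E + E}{4} = - \frac{6 E}{4} = - \frac{3 E}{2}$)
$p{\left(q,K \right)} = 1525 - 597 q$ ($p{\left(q,K \right)} = \left(q - \left(-246 + 598 q\right)\right) + 1279 = \left(246 - 597 q\right) + 1279 = 1525 - 597 q$)
$P = \frac{2816475}{1224713}$ ($P = - \frac{2816475}{1525 - 597 \left(694 + 1360\right)} = - \frac{2816475}{1525 - 1226238} = - \frac{2816475}{-1224713} = \left(-2816475\right) \left(- \frac{1}{1224713}\right) = \frac{2816475}{1224713} \approx 2.2997$)
$- P = \left(-1\right) \frac{2816475}{1224713} = - \frac{2816475}{1224713}$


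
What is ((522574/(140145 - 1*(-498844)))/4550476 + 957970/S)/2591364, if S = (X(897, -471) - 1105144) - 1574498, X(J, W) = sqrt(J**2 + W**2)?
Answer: -80145611590637075807/580942557207164091594810792 - 2394925*sqrt(4562)/3101206324876946316 ≈ -1.3801e-7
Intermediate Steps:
S = -2679642 + 15*sqrt(4562) (S = (sqrt(897**2 + (-471)**2) - 1105144) - 1574498 = (sqrt(804609 + 221841) - 1105144) - 1574498 = (sqrt(1026450) - 1105144) - 1574498 = (15*sqrt(4562) - 1105144) - 1574498 = (-1105144 + 15*sqrt(4562)) - 1574498 = -2679642 + 15*sqrt(4562) ≈ -2.6786e+6)
((522574/(140145 - 1*(-498844)))/4550476 + 957970/S)/2591364 = ((522574/(140145 - 1*(-498844)))/4550476 + 957970/(-2679642 + 15*sqrt(4562)))/2591364 = ((522574/(140145 + 498844))*(1/4550476) + 957970/(-2679642 + 15*sqrt(4562)))*(1/2591364) = ((522574/638989)*(1/4550476) + 957970/(-2679642 + 15*sqrt(4562)))*(1/2591364) = ((522574*(1/638989))*(1/4550476) + 957970/(-2679642 + 15*sqrt(4562)))*(1/2591364) = ((202/247)*(1/4550476) + 957970/(-2679642 + 15*sqrt(4562)))*(1/2591364) = (101/561983786 + 957970/(-2679642 + 15*sqrt(4562)))*(1/2591364) = 101/1456304551624104 + 478985/(1295682*(-2679642 + 15*sqrt(4562)))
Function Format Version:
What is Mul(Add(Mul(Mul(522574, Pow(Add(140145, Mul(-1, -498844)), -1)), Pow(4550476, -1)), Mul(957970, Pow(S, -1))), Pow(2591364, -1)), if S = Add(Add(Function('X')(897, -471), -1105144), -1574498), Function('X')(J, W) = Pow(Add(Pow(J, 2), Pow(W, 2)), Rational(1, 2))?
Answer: Add(Rational(-80145611590637075807, 580942557207164091594810792), Mul(Rational(-2394925, 3101206324876946316), Pow(4562, Rational(1, 2)))) ≈ -1.3801e-7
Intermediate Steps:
S = Add(-2679642, Mul(15, Pow(4562, Rational(1, 2)))) (S = Add(Add(Pow(Add(Pow(897, 2), Pow(-471, 2)), Rational(1, 2)), -1105144), -1574498) = Add(Add(Pow(Add(804609, 221841), Rational(1, 2)), -1105144), -1574498) = Add(Add(Pow(1026450, Rational(1, 2)), -1105144), -1574498) = Add(Add(Mul(15, Pow(4562, Rational(1, 2))), -1105144), -1574498) = Add(Add(-1105144, Mul(15, Pow(4562, Rational(1, 2)))), -1574498) = Add(-2679642, Mul(15, Pow(4562, Rational(1, 2)))) ≈ -2.6786e+6)
Mul(Add(Mul(Mul(522574, Pow(Add(140145, Mul(-1, -498844)), -1)), Pow(4550476, -1)), Mul(957970, Pow(S, -1))), Pow(2591364, -1)) = Mul(Add(Mul(Mul(522574, Pow(Add(140145, Mul(-1, -498844)), -1)), Pow(4550476, -1)), Mul(957970, Pow(Add(-2679642, Mul(15, Pow(4562, Rational(1, 2)))), -1))), Pow(2591364, -1)) = Mul(Add(Mul(Mul(522574, Pow(Add(140145, 498844), -1)), Rational(1, 4550476)), Mul(957970, Pow(Add(-2679642, Mul(15, Pow(4562, Rational(1, 2)))), -1))), Rational(1, 2591364)) = Mul(Add(Mul(Mul(522574, Pow(638989, -1)), Rational(1, 4550476)), Mul(957970, Pow(Add(-2679642, Mul(15, Pow(4562, Rational(1, 2)))), -1))), Rational(1, 2591364)) = Mul(Add(Mul(Mul(522574, Rational(1, 638989)), Rational(1, 4550476)), Mul(957970, Pow(Add(-2679642, Mul(15, Pow(4562, Rational(1, 2)))), -1))), Rational(1, 2591364)) = Mul(Add(Mul(Rational(202, 247), Rational(1, 4550476)), Mul(957970, Pow(Add(-2679642, Mul(15, Pow(4562, Rational(1, 2)))), -1))), Rational(1, 2591364)) = Mul(Add(Rational(101, 561983786), Mul(957970, Pow(Add(-2679642, Mul(15, Pow(4562, Rational(1, 2)))), -1))), Rational(1, 2591364)) = Add(Rational(101, 1456304551624104), Mul(Rational(478985, 1295682), Pow(Add(-2679642, Mul(15, Pow(4562, Rational(1, 2)))), -1)))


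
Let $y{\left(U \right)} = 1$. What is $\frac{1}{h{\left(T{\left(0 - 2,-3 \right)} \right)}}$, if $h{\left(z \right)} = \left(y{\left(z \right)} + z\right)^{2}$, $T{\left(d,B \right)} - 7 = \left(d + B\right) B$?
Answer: $\frac{1}{529} \approx 0.0018904$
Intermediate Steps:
$T{\left(d,B \right)} = 7 + B \left(B + d\right)$ ($T{\left(d,B \right)} = 7 + \left(d + B\right) B = 7 + \left(B + d\right) B = 7 + B \left(B + d\right)$)
$h{\left(z \right)} = \left(1 + z\right)^{2}$
$\frac{1}{h{\left(T{\left(0 - 2,-3 \right)} \right)}} = \frac{1}{\left(1 + \left(7 + \left(-3\right)^{2} - 3 \left(0 - 2\right)\right)\right)^{2}} = \frac{1}{\left(1 + \left(7 + 9 - 3 \left(0 - 2\right)\right)\right)^{2}} = \frac{1}{\left(1 + \left(7 + 9 - -6\right)\right)^{2}} = \frac{1}{\left(1 + \left(7 + 9 + 6\right)\right)^{2}} = \frac{1}{\left(1 + 22\right)^{2}} = \frac{1}{23^{2}} = \frac{1}{529}$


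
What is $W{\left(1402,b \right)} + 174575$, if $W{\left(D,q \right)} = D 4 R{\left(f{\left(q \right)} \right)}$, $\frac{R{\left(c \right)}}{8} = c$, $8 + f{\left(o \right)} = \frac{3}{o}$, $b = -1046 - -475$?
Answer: $- \frac{105391019}{571} \approx -1.8457 \cdot 10^{5}$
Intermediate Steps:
$b = -571$ ($b = -1046 + 475 = -571$)
$f{\left(o \right)} = -8 + \frac{3}{o}$
$R{\left(c \right)} = 8 c$
$W{\left(D,q \right)} = 4 D \left(-64 + \frac{24}{q}\right)$ ($W{\left(D,q \right)} = D 4 \cdot 8 \left(-8 + \frac{3}{q}\right) = 4 D \left(-64 + \frac{24}{q}\right)$)
$W{\left(1402,b \right)} + 174575 = \left(\left(-256\right) 1402 + 96 \cdot 1402 \frac{1}{-571}\right) + 174575 = \left(-358912 + 96 \cdot 1402 \left(- \frac{1}{571}\right)\right) + 174575 = \left(-358912 - \frac{134592}{571}\right) + 174575 = - \frac{205073344}{571} + 174575 = - \frac{105391019}{571}$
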